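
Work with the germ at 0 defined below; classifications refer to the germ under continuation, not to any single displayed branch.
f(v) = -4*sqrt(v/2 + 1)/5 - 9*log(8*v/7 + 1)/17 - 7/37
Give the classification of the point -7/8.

The point is a logarithmic branch point.

The term (-9/17)*log(1 - v/(-7/8)) has argument 1 - -7/8/(-7/8) = 0 at -7/8: a logarithmic (infinitely-sheeted) branch point; the remaining terms are analytic or single-valued there.


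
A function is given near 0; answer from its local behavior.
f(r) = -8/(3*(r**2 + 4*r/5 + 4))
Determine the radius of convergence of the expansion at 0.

The radius of convergence is 2.

Denominator factor (r**2 + 4*r/5 + 4): discriminant -384/25, complex-conjugate roots (-2/5) + ((4/5)*sqrt(6))*i and (-2/5) - ((4/5)*sqrt(6))*i; poles of order 1, moduli 2 and 2.
The radius of convergence is the smallest modulus among the singular points: 2.


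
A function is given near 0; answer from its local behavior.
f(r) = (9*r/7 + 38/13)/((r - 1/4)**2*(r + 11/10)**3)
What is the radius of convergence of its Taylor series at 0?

The radius of convergence is 1/4.

Denominator factor (r + 11/10)^3: pole of order 3 at -11/10, modulus 11/10.
Denominator factor (r - 1/4)^2: pole of order 2 at 1/4, modulus 1/4.
The radius of convergence is the smallest modulus among the singular points: 1/4.


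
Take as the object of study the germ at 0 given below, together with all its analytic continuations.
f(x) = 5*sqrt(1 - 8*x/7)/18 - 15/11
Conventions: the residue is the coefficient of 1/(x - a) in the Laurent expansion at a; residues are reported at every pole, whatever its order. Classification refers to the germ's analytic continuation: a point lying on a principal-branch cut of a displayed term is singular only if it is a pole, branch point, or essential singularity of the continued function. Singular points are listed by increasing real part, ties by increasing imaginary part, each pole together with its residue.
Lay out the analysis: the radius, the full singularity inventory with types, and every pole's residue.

Branch term (5/18)*sqrt(1 - x/(7/8)): its argument vanishes at x = 7/8, a square-root branch point, modulus 7/8.
The radius of convergence is the smallest modulus among the singular points: 7/8.

Radius of convergence at 0: 7/8.
At 7/8: an algebraic (square-root) branch point.


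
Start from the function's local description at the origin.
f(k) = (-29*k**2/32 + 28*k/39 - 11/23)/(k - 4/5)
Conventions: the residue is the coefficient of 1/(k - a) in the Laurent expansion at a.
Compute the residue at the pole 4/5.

At the order-1 pole 4/5 set g(k) = (k - (4/5))*f(k) = -29*k**2/32 + 28*k/39 - 11/23.
Simple pole: residue = g(a) at a = 4/5, which is -21703/44850.

The residue is -21703/44850.


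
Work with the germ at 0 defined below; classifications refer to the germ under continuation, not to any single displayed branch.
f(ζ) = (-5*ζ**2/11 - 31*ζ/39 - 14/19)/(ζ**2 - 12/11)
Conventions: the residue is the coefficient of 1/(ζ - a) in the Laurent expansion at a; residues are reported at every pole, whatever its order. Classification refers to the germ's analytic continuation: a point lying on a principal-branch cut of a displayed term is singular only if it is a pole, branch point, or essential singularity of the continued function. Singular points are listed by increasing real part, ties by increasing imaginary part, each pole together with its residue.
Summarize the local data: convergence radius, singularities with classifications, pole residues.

Radius of convergence at 0: (2/11)*sqrt(33).
At -(2/11)*sqrt(33): a pole of order 1; residue -31/78 + (1417/13794)*sqrt(33).
At (2/11)*sqrt(33): a pole of order 1; residue -31/78 - (1417/13794)*sqrt(33).

Denominator factor (ζ**2 - 12/11): discriminant 48/11, real irrational roots (2/11)*sqrt(33) and -(2/11)*sqrt(33); poles of order 1, moduli (2/11)*sqrt(33) and (2/11)*sqrt(33).
The radius of convergence is the smallest modulus among the singular points: (2/11)*sqrt(33).
The factor ζ**2 - 12/11 splits as (ζ - a)(ζ - a') with a = -(2/11)*sqrt(33), a' = (2/11)*sqrt(33). At the order-1 pole a set g(ζ) = (ζ - a)*f(ζ) = [-5*ζ**2/11 - 31*ζ/39 - 14/19] / (ζ - a').
Simple pole: residue = g(a) at a = -(2/11)*sqrt(33), which is -31/78 + (1417/13794)*sqrt(33).
The factor ζ**2 - 12/11 splits as (ζ - a)(ζ - a') with a = (2/11)*sqrt(33), a' = -(2/11)*sqrt(33). At the order-1 pole a set g(ζ) = (ζ - a)*f(ζ) = [-5*ζ**2/11 - 31*ζ/39 - 14/19] / (ζ - a').
Simple pole: residue = g(a) at a = (2/11)*sqrt(33), which is -31/78 - (1417/13794)*sqrt(33).
List the singular points by increasing real part (a conjugate pair: the negative imaginary part first).


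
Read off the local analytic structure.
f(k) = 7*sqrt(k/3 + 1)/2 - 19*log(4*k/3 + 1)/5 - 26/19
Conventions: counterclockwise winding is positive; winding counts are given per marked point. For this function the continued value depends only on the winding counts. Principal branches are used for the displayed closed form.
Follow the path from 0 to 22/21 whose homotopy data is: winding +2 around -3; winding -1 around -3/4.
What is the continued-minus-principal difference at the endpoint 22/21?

The rational part is single-valued and drops out of the difference; each branch term changes only by its own monodromy.
(-19/5)*log(1 - k/(-3/4)): each positive loop around -3/4 adds 2*pi*i to the log, so winding -1 contributes (-19/5)*(-1)*2*pi*i = (38/5)*pi*i.
(7/2)*sqrt(1 - k/(-3)): winding +2 is even, the square root returns to the same sheet, contribution 0.
Summing the contributions at k = 22/21 gives (38/5)*pi*i.

Continued minus principal equals (38/5)*pi*i.


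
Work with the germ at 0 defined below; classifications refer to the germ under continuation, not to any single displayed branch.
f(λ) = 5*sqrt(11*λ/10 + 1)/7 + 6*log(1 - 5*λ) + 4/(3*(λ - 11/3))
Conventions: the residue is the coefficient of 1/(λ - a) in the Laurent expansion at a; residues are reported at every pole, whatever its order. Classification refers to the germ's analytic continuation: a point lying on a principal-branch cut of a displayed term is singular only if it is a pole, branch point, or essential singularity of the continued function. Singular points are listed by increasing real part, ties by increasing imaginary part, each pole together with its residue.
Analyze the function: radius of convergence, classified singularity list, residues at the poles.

Radius of convergence at 0: 1/5.
At -10/11: an algebraic (square-root) branch point.
At 1/5: a logarithmic branch point.
At 11/3: a pole of order 1; residue 4/3.

Denominator factor (λ - 11/3): pole of order 1 at 11/3, modulus 11/3.
Branch term (6)*log(1 - λ/(1/5)): its argument vanishes at λ = 1/5, a logarithmic branch point, modulus 1/5.
Branch term (5/7)*sqrt(1 - λ/(-10/11)): its argument vanishes at λ = -10/11, a square-root branch point, modulus 10/11.
The radius of convergence is the smallest modulus among the singular points: 1/5.
The branch terms are analytic at 11/3 and contribute nothing to the residue; only the rational part matters.
At the order-1 pole 11/3 set g(λ) = (λ - (11/3))*(rational part) = 4/3.
Simple pole: residue = g(a) at a = 11/3, which is 4/3.
List the singular points by increasing real part (a conjugate pair: the negative imaginary part first).


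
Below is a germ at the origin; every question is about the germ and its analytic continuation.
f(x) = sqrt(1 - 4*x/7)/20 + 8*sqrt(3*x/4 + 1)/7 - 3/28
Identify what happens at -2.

The point is a regular point.

There is no denominator, hence no pole anywhere.
Branch term sqrt(1 - x/(-4/3)): argument at -2 is -1/2, nonzero, so -2 is not its branch point (a point on a principal cut is still regular for the continued germ).
Branch term sqrt(1 - x/(7/4)): argument at -2 is 15/7, nonzero, so -2 is not its branch point (a point on a principal cut is still regular for the continued germ).
So the germ continues analytically to -2.


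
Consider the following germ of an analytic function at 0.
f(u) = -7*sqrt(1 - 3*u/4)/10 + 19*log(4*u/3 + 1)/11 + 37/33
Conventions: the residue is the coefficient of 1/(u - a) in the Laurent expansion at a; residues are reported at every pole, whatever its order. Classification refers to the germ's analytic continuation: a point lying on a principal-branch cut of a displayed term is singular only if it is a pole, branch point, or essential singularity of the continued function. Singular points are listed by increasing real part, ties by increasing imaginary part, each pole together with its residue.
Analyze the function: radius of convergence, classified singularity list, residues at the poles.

Branch term (19/11)*log(1 - u/(-3/4)): its argument vanishes at u = -3/4, a logarithmic branch point, modulus 3/4.
Branch term (-7/10)*sqrt(1 - u/(4/3)): its argument vanishes at u = 4/3, a square-root branch point, modulus 4/3.
The radius of convergence is the smallest modulus among the singular points: 3/4.
List the singular points by increasing real part (a conjugate pair: the negative imaginary part first).

Radius of convergence at 0: 3/4.
At -3/4: a logarithmic branch point.
At 4/3: an algebraic (square-root) branch point.


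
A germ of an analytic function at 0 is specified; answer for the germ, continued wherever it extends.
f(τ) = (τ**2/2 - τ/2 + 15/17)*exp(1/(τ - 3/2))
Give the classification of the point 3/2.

The exponent 1/(τ - (3/2)) has a pole at 3/2, so exp(1/(τ - (3/2))) takes every nonzero value near it: an essential singularity (not a pole of any order).

The point is an essential singularity.


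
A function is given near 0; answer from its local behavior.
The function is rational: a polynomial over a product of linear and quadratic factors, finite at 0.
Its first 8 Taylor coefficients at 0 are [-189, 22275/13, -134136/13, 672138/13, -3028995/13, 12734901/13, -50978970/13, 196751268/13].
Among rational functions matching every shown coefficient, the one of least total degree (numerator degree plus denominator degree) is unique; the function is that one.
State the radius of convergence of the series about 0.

The radius of convergence is 1/3.

No rational of total degree below 4 reproduces all 8 coefficients; solving the [1/3] Pade equations on them gives f(β) = (6*β/13 - 7)/(β + 1/3)**3, whose expansion matches every shown term.
Denominator factor (β + 1/3)^3: pole of order 3 at -1/3, modulus 1/3.
The radius of convergence is the smallest modulus among the singular points: 1/3.


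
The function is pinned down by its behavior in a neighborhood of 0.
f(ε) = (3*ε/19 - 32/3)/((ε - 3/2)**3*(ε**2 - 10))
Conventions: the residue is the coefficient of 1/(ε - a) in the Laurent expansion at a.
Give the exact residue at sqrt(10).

The factor ε**2 - 10 splits as (ε - a)(ε - a') with a = sqrt(10), a' = -sqrt(10). At the order-1 pole a set g(ε) = (ε - a)*f(ε) = [(3*ε/19 - 32/3)/(ε - 3/2)**3] / (ε - a').
Simple pole: residue = g(a) at a = sqrt(10), which is -311956/1698087 - (148824/2830145)*sqrt(10).

The residue is -311956/1698087 - (148824/2830145)*sqrt(10).


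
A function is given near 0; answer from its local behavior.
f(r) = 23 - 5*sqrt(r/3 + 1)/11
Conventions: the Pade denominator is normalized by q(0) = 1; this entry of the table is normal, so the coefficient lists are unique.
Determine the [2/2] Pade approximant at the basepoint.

Taylor coefficients needed (expand at 0): a_0 = 248/11, a_1 = -5/66, a_2 = 5/792, a_3 = -5/4752, a_4 = 25/114048.
Write the denominator as Q(r) = 1 + q1*r + q2*r^2. Requiring Q*f - P = O(r^5) with deg P <= 2 kills the coefficients of r^3..r^4 in Q*f:
  r^3: a_3 + q1*a_2 + q2*a_1 = 0, i.e. -5/4752 + (5/792)*q1 + (-5/66)*q2 = 0.
  r^4: a_4 + q1*a_3 + q2*a_2 = 0, i.e. 25/114048 + (-5/4752)*q1 + (5/792)*q2 = 0.
Solving this linear system: q1 = 1/4, q2 = 1/144.
The numerator is Q*f truncated at degree 2: P0 = a_0 = 248/11; P1 = a_1 + q1*a_0 = 367/66; P2 = a_2 + q1*a_1 + q2*a_0 = 19/132.

The Pade approximant has numerator coefficients [248/11, 367/66, 19/132]; denominator coefficients [1, 1/4, 1/144].


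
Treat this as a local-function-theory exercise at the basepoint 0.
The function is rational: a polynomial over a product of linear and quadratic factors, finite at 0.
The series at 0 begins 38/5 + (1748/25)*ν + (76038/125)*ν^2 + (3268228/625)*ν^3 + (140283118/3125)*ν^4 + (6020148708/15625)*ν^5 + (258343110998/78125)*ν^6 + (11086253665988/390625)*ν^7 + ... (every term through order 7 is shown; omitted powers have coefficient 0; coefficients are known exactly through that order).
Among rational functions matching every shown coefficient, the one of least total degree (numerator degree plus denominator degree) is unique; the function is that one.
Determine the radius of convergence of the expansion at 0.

The radius of convergence is -4/5 + (1/5)*sqrt(21).

No rational of total degree below 3 reproduces all 8 coefficients; solving the [0/3] Pade equations on them gives f(ν) = 19/(15*(ν - 5/6)*(ν**2 + 8*ν/5 - 1/5)), whose expansion matches every shown term.
Denominator factor (ν**2 + 8*ν/5 - 1/5): discriminant 84/25, real irrational roots -4/5 + (1/5)*sqrt(21) and -4/5 - (1/5)*sqrt(21); poles of order 1, moduli -4/5 + (1/5)*sqrt(21) and 4/5 + (1/5)*sqrt(21).
Denominator factor (ν - 5/6): pole of order 1 at 5/6, modulus 5/6.
The radius of convergence is the smallest modulus among the singular points: -4/5 + (1/5)*sqrt(21).


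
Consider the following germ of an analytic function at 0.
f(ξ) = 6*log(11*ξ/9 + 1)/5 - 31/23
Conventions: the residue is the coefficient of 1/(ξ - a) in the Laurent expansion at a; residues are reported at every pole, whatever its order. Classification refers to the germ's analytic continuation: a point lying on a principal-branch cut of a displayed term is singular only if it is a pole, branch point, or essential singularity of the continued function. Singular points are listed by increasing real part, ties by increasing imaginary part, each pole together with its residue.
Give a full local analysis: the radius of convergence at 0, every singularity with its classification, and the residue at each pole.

Branch term (6/5)*log(1 - ξ/(-9/11)): its argument vanishes at ξ = -9/11, a logarithmic branch point, modulus 9/11.
The radius of convergence is the smallest modulus among the singular points: 9/11.

Radius of convergence at 0: 9/11.
At -9/11: a logarithmic branch point.


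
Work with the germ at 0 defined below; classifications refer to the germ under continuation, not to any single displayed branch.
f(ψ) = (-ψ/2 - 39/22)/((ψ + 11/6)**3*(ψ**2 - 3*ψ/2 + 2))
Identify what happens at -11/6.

The denominator factor ψ + 11/6 vanishes at -11/6 and appears to the power 3; the numerator there equals -113/132, nonzero, and no other factor vanishes.
Hence a pole whose order is the multiplicity, 3.

The point is a pole of order 3.


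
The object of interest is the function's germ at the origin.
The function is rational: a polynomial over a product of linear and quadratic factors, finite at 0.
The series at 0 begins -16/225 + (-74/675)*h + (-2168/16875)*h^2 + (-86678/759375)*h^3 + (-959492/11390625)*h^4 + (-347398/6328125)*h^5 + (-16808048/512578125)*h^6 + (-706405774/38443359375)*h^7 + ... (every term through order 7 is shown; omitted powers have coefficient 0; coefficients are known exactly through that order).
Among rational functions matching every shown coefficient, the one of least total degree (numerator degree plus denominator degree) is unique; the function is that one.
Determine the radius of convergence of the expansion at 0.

No rational of total degree below 6 reproduces all 8 coefficients; solving the [2/4] Pade equations on them gives f(h) = (-7*h**2/5 - 3*h/10 - 4)/((h - 3)**2*(h - 5/2)**2), whose expansion matches every shown term.
Denominator factor (h - 3)^2: pole of order 2 at 3, modulus 3.
Denominator factor (h - 5/2)^2: pole of order 2 at 5/2, modulus 5/2.
The radius of convergence is the smallest modulus among the singular points: 5/2.

The radius of convergence is 5/2.


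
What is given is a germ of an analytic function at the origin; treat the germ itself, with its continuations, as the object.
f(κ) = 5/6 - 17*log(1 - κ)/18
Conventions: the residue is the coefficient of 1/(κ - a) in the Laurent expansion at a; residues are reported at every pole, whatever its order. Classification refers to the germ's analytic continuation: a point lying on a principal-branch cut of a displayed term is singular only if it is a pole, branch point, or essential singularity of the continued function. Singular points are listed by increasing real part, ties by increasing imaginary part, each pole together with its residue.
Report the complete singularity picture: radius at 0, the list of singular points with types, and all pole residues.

Branch term (-17/18)*log(1 - κ/(1)): its argument vanishes at κ = 1, a logarithmic branch point, modulus 1.
The radius of convergence is the smallest modulus among the singular points: 1.

Radius of convergence at 0: 1.
At 1: a logarithmic branch point.


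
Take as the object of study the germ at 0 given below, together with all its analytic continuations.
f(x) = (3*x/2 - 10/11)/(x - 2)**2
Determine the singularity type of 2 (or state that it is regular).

The point is a pole of order 2.

The denominator factor x - 2 vanishes at 2 and appears to the power 2; the numerator there equals 23/11, nonzero, and no other factor vanishes.
Hence a pole whose order is the multiplicity, 2.


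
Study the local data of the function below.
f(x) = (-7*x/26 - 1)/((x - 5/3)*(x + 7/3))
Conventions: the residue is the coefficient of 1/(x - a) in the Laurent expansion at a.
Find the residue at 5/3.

The residue is -113/312.

At the order-1 pole 5/3 set g(x) = (x - (5/3))*f(x) = (-7*x/26 - 1)/(x + 7/3).
Simple pole: residue = g(a) at a = 5/3, which is -113/312.


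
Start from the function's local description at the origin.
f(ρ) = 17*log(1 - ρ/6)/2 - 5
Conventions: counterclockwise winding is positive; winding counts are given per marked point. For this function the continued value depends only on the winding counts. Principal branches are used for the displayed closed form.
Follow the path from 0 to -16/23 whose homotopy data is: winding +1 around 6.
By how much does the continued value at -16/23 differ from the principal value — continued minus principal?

The rational part is single-valued and drops out of the difference; each branch term changes only by its own monodromy.
(17/2)*log(1 - ρ/(6)): each positive loop around 6 adds 2*pi*i to the log, so winding +1 contributes (17/2)*(1)*2*pi*i = (17)*pi*i.
Summing the contributions at ρ = -16/23 gives (17)*pi*i.

Continued minus principal equals (17)*pi*i.


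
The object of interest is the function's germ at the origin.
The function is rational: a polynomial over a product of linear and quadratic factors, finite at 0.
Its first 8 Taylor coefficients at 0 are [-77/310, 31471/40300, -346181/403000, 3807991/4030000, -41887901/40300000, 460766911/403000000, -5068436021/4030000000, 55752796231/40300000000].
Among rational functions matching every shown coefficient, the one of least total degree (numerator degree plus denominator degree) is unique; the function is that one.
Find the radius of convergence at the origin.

No rational of total degree below 2 reproduces all 8 coefficients; solving the [1/1] Pade equations on them gives f(k) = (6*k/13 - 7/31)/(k + 10/11), whose expansion matches every shown term.
Denominator factor (k + 10/11): pole of order 1 at -10/11, modulus 10/11.
The radius of convergence is the smallest modulus among the singular points: 10/11.

The radius of convergence is 10/11.


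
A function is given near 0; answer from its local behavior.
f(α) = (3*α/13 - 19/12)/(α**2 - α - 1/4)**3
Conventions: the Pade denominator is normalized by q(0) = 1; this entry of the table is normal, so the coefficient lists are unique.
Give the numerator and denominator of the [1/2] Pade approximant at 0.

Taylor coefficients needed (expand at 0): a_0 = 304/3, a_1 = -16000/13, a_2 = 144576/13, a_3 = -3350272/39.
Write the denominator as Q(α) = 1 + q1*α + q2*α^2. Requiring Q*f - P = O(α^4) with deg P <= 1 kills the coefficients of α^2..α^3 in Q*f:
  α^2: a_2 + q1*a_1 + q2*a_0 = 0, i.e. 144576/13 + (-16000/13)*q1 + (304/3)*q2 = 0.
  α^3: a_3 + q1*a_2 + q2*a_1 = 0, i.e. -3350272/39 + (144576/13)*q1 + (-16000/13)*q2 = 0.
Solving this linear system: q1 = 7401044/576081, q2 = 8888972/192027.
The numerator is Q*f truncated at degree 1: P0 = a_0 = 304/3; P1 = a_1 + q1*a_0 = 1597037888/22467159.

The Pade approximant has numerator coefficients [304/3, 1597037888/22467159]; denominator coefficients [1, 7401044/576081, 8888972/192027].


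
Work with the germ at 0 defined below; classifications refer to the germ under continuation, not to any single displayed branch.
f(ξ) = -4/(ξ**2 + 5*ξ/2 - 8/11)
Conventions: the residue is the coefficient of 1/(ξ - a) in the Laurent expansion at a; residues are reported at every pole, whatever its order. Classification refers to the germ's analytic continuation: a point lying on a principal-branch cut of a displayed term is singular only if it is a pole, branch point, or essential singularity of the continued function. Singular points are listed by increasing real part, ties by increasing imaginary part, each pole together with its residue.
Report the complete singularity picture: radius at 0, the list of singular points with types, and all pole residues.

Denominator factor (ξ**2 + 5*ξ/2 - 8/11): discriminant 403/44, real irrational roots -5/4 + (1/44)*sqrt(4433) and -5/4 - (1/44)*sqrt(4433); poles of order 1, moduli -5/4 + (1/44)*sqrt(4433) and 5/4 + (1/44)*sqrt(4433).
The radius of convergence is the smallest modulus among the singular points: -5/4 + (1/44)*sqrt(4433).
The factor ξ**2 + 5*ξ/2 - 8/11 splits as (ξ - a)(ξ - a') with a = -5/4 - (1/44)*sqrt(4433), a' = -5/4 + (1/44)*sqrt(4433). At the order-1 pole a set g(ξ) = (ξ - a)*f(ξ) = [-4] / (ξ - a').
Simple pole: residue = g(a) at a = -5/4 - (1/44)*sqrt(4433), which is (8/403)*sqrt(4433).
The factor ξ**2 + 5*ξ/2 - 8/11 splits as (ξ - a)(ξ - a') with a = -5/4 + (1/44)*sqrt(4433), a' = -5/4 - (1/44)*sqrt(4433). At the order-1 pole a set g(ξ) = (ξ - a)*f(ξ) = [-4] / (ξ - a').
Simple pole: residue = g(a) at a = -5/4 + (1/44)*sqrt(4433), which is -(8/403)*sqrt(4433).
List the singular points by increasing real part (a conjugate pair: the negative imaginary part first).

Radius of convergence at 0: -5/4 + (1/44)*sqrt(4433).
At -5/4 - (1/44)*sqrt(4433): a pole of order 1; residue (8/403)*sqrt(4433).
At -5/4 + (1/44)*sqrt(4433): a pole of order 1; residue -(8/403)*sqrt(4433).


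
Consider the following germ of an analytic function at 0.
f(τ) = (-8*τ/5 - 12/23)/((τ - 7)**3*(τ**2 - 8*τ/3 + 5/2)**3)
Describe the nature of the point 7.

The point is a pole of order 3.

The denominator factor τ - 7 vanishes at 7 and appears to the power 3; the numerator there equals -1348/115, nonzero, and no other factor vanishes.
Hence a pole whose order is the multiplicity, 3.


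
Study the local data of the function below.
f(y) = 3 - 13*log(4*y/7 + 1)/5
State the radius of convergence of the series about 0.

Branch term (-13/5)*log(1 - y/(-7/4)): its argument vanishes at y = -7/4, a logarithmic branch point, modulus 7/4.
The radius of convergence is the smallest modulus among the singular points: 7/4.

The radius of convergence is 7/4.


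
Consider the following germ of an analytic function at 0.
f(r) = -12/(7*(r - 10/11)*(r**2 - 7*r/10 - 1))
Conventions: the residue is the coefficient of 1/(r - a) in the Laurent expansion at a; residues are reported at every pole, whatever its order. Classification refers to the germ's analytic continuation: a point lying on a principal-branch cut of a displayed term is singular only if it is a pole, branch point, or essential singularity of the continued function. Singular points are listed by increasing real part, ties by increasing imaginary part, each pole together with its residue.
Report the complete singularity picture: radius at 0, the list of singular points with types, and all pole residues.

Radius of convergence at 0: -7/20 + (1/20)*sqrt(449).
At 7/20 - (1/20)*sqrt(449): a pole of order 1; residue -363/343 + (4059/154007)*sqrt(449).
At 10/11: a pole of order 1; residue 726/343.
At 7/20 + (1/20)*sqrt(449): a pole of order 1; residue -363/343 - (4059/154007)*sqrt(449).

Denominator factor (r - 10/11): pole of order 1 at 10/11, modulus 10/11.
Denominator factor (r**2 - 7*r/10 - 1): discriminant 449/100, real irrational roots 7/20 + (1/20)*sqrt(449) and 7/20 - (1/20)*sqrt(449); poles of order 1, moduli 7/20 + (1/20)*sqrt(449) and -7/20 + (1/20)*sqrt(449).
The radius of convergence is the smallest modulus among the singular points: -7/20 + (1/20)*sqrt(449).
The factor r**2 - 7*r/10 - 1 splits as (r - a)(r - a') with a = 7/20 - (1/20)*sqrt(449), a' = 7/20 + (1/20)*sqrt(449). At the order-1 pole a set g(r) = (r - a)*f(r) = [-12/(7*(r - 10/11))] / (r - a').
Simple pole: residue = g(a) at a = 7/20 - (1/20)*sqrt(449), which is -363/343 + (4059/154007)*sqrt(449).
At the order-1 pole 10/11 set g(r) = (r - (10/11))*f(r) = -12/(7*(r**2 - 7*r/10 - 1)).
Simple pole: residue = g(a) at a = 10/11, which is 726/343.
The factor r**2 - 7*r/10 - 1 splits as (r - a)(r - a') with a = 7/20 + (1/20)*sqrt(449), a' = 7/20 - (1/20)*sqrt(449). At the order-1 pole a set g(r) = (r - a)*f(r) = [-12/(7*(r - 10/11))] / (r - a').
Simple pole: residue = g(a) at a = 7/20 + (1/20)*sqrt(449), which is -363/343 - (4059/154007)*sqrt(449).
List the singular points by increasing real part (a conjugate pair: the negative imaginary part first).


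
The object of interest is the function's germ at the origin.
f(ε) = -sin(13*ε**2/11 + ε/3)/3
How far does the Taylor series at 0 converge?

The factor -sin(13*ε**2/11 + ε/3) is entire and contributes no finite singular point.
The polynomial part has no poles.
No finite singular points: the Taylor series at 0 converges everywhere.

The radius of convergence is infinite.


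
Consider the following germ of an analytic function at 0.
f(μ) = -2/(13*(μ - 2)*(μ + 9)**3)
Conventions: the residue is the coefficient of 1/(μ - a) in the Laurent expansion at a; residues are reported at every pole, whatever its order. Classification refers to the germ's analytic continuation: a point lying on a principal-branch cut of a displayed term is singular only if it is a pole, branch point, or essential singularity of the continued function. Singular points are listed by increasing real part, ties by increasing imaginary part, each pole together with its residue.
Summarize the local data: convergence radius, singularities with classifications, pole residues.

Denominator factor (μ + 9)^3: pole of order 3 at -9, modulus 9.
Denominator factor (μ - 2): pole of order 1 at 2, modulus 2.
The radius of convergence is the smallest modulus among the singular points: 2.
At the order-3 pole -9 set g(μ) = (μ - (-9))^3*f(μ) = -2/(13*(μ - 2)).
Order-3 pole: residue = g''(a)/2; g''(-9) = 4/17303, so the residue is 2/17303.
At the order-1 pole 2 set g(μ) = (μ - (2))*f(μ) = -2/(13*(μ + 9)**3).
Simple pole: residue = g(a) at a = 2, which is -2/17303.
List the singular points by increasing real part (a conjugate pair: the negative imaginary part first).

Radius of convergence at 0: 2.
At -9: a pole of order 3; residue 2/17303.
At 2: a pole of order 1; residue -2/17303.


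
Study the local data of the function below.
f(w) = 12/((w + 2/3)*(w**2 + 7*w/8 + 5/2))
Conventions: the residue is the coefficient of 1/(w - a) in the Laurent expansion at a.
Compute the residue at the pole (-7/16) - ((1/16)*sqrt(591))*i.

The factor w**2 + 7*w/8 + 5/2 splits as (w - a)(w - a') with a = (-7/16) - ((1/16)*sqrt(591))*i, a' = (-7/16) + ((1/16)*sqrt(591))*i. At the order-1 pole a set g(w) = (w - a)*f(w) = [12/(w + 2/3)] / (w - a').
Simple pole: residue = g(a) at a = (-7/16) - ((1/16)*sqrt(591))*i, which is (-216/85) + ((264/16745)*sqrt(591))*i.

The residue is (-216/85) + ((264/16745)*sqrt(591))*i.


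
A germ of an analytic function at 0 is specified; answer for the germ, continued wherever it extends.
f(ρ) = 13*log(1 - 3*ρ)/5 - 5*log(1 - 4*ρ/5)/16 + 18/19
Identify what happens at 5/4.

The point is a logarithmic branch point.

The term (-5/16)*log(1 - ρ/(5/4)) has argument 1 - 5/4/(5/4) = 0 at 5/4: a logarithmic (infinitely-sheeted) branch point; the remaining terms are analytic or single-valued there.


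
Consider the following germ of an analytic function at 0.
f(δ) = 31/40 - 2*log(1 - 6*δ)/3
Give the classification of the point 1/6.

The point is a logarithmic branch point.

The term (-2/3)*log(1 - δ/(1/6)) has argument 1 - 1/6/(1/6) = 0 at 1/6: a logarithmic (infinitely-sheeted) branch point; the remaining terms are analytic or single-valued there.


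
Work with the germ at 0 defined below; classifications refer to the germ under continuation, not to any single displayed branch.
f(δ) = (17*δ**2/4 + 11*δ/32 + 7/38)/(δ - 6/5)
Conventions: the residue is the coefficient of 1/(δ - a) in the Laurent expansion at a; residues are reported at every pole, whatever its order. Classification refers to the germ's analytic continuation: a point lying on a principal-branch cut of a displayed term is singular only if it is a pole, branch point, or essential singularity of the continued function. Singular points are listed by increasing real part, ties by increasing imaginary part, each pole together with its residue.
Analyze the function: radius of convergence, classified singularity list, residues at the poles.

Denominator factor (δ - 6/5): pole of order 1 at 6/5, modulus 6/5.
The radius of convergence is the smallest modulus among the singular points: 6/5.
At the order-1 pole 6/5 set g(δ) = (δ - (6/5))*f(δ) = 17*δ**2/4 + 11*δ/32 + 7/38.
Simple pole: residue = g(a) at a = 6/5, which is 51047/7600.

Radius of convergence at 0: 6/5.
At 6/5: a pole of order 1; residue 51047/7600.


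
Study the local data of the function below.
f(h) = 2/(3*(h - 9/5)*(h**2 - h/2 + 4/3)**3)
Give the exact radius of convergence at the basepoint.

Denominator factor (h**2 - h/2 + 4/3)^3: discriminant -61/12, complex-conjugate roots (1/4) + ((1/12)*sqrt(183))*i and (1/4) - ((1/12)*sqrt(183))*i; poles of order 3, moduli (2/3)*sqrt(3) and (2/3)*sqrt(3).
Denominator factor (h - 9/5): pole of order 1 at 9/5, modulus 9/5.
The radius of convergence is the smallest modulus among the singular points: (2/3)*sqrt(3).

The radius of convergence is (2/3)*sqrt(3).


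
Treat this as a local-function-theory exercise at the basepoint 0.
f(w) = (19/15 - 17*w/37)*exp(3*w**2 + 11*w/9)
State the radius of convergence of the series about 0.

The radius of convergence is infinite.

The factor exp(3*w**2 + 11*w/9) is entire and contributes no finite singular point.
The polynomial part has no poles.
No finite singular points: the Taylor series at 0 converges everywhere.


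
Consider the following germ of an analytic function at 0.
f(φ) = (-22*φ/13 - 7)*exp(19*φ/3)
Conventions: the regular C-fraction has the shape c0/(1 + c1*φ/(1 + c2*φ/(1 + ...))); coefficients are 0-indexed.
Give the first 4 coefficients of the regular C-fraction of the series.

The regular C-fraction coefficients are [-7, -1795/273, 3226381/980070, -114059756083/104244370110].

Taylor coefficients (expand at 0): a_0 = -7, a_1 = -1795/39, a_2 = -35359/234, a_3 = -695647/2106.
c0 = a_0 = -7. Peel one level at a time: if S = 1 + c*φ/S' with S'(0) = 1, then c is the φ-coefficient of S and S' = c*φ/(S - 1).
S_1 = c0/f = 1 + (-1795/273)*φ + (3226381/149058)*φ^2 + ...; c1 = -1795/273.
S_2 = c1*φ/(S_1 - 1) = 1 + (3226381/980070)*φ + (1253403913/347978700)*φ^2 + ...; c2 = 3226381/980070.
S_3 = c2*φ/(S_2 - 1) = 1 + (-114059756083/104244370110)*φ + ...; c3 = -114059756083/104244370110.


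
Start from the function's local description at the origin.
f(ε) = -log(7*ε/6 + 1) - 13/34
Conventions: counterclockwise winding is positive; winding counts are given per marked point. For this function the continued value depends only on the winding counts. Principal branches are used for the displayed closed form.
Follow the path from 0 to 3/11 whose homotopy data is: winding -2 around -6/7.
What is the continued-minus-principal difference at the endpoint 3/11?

The rational part is single-valued and drops out of the difference; each branch term changes only by its own monodromy.
(-1)*log(1 - ε/(-6/7)): each positive loop around -6/7 adds 2*pi*i to the log, so winding -2 contributes (-1)*(-2)*2*pi*i = (4)*pi*i.
Summing the contributions at ε = 3/11 gives (4)*pi*i.

Continued minus principal equals (4)*pi*i.


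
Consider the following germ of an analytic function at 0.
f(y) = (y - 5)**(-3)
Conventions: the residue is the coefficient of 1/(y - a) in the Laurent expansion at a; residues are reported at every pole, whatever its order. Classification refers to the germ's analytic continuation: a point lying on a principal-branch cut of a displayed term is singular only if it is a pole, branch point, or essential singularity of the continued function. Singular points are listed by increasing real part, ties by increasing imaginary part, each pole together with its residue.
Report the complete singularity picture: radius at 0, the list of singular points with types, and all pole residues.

Radius of convergence at 0: 5.
At 5: a pole of order 3; residue 0.

Denominator factor (y - 5)^3: pole of order 3 at 5, modulus 5.
The radius of convergence is the smallest modulus among the singular points: 5.
At the order-3 pole 5 set g(y) = (y - (5))^3*f(y) = 1.
Order-3 pole: residue = g''(a)/2; g''(5) = 0, so the residue is 0.


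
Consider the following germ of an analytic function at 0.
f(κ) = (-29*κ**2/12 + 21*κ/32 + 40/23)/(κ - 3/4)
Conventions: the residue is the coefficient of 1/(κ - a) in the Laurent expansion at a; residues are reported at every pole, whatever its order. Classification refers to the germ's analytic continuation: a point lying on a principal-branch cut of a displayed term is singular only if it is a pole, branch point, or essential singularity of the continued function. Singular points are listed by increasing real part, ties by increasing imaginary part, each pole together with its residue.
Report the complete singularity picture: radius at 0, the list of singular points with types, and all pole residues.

Denominator factor (κ - 3/4): pole of order 1 at 3/4, modulus 3/4.
The radius of convergence is the smallest modulus among the singular points: 3/4.
At the order-1 pole 3/4 set g(κ) = (κ - (3/4))*f(κ) = -29*κ**2/12 + 21*κ/32 + 40/23.
Simple pole: residue = g(a) at a = 3/4, which is 2567/2944.

Radius of convergence at 0: 3/4.
At 3/4: a pole of order 1; residue 2567/2944.


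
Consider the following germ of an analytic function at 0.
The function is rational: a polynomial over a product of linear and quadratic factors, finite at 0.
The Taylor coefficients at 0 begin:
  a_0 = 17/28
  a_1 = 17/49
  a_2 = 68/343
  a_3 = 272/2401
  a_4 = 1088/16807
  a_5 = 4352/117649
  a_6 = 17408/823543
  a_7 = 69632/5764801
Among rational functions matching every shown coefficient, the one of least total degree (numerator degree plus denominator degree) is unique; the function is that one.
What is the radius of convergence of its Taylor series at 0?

No rational of total degree below 1 reproduces all 8 coefficients; solving the [0/1] Pade equations on them gives f(κ) = -17/(16*(κ - 7/4)), whose expansion matches every shown term.
Denominator factor (κ - 7/4): pole of order 1 at 7/4, modulus 7/4.
The radius of convergence is the smallest modulus among the singular points: 7/4.

The radius of convergence is 7/4.


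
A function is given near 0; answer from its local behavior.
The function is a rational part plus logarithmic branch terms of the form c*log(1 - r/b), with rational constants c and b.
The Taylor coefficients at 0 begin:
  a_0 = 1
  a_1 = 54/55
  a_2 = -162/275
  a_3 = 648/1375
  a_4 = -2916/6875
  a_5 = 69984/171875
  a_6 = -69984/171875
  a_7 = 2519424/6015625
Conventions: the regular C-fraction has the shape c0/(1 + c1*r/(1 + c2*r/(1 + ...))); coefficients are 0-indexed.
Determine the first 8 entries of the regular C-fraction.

Taylor coefficients (read off): a_0 = 1, a_1 = 54/55, a_2 = -162/275, a_3 = 648/1375, a_4 = -2916/6875, a_5 = 69984/171875, a_6 = -69984/171875, a_7 = 2519424/6015625.
c0 = a_0 = 1. Peel one level at a time: if S = 1 + c*r/S' with S'(0) = 1, then c is the r-coefficient of S and S' = c*r/(S - 1).
S_1 = c0/f = 1 + (-54/55)*r + (4698/3025)*r^2 + ...; c1 = -54/55.
S_2 = c1*r/(S_1 - 1) = 1 + (87/55)*r + (-3/25)*r^2 + ...; c2 = 87/55.
S_3 = c2*r/(S_2 - 1) = 1 + (11/145)*r + (-836/21025)*r^2 + ...; c3 = 11/145.
S_4 = c3*r/(S_3 - 1) = 1 + (76/145)*r + (-12/125)*r^2 + ...; c4 = 76/145.
S_5 = c4*r/(S_4 - 1) = 1 + (87/475)*r + (-17226/225625)*r^2 + ...; c5 = 87/475.
S_6 = c5*r/(S_5 - 1) = 1 + (198/475)*r + (-81/875)*r^2 + ...; c6 = 198/475.
S_7 = c6*r/(S_6 - 1) = 1 + (171/770)*r + ...; c7 = 171/770.

The regular C-fraction coefficients are [1, -54/55, 87/55, 11/145, 76/145, 87/475, 198/475, 171/770].


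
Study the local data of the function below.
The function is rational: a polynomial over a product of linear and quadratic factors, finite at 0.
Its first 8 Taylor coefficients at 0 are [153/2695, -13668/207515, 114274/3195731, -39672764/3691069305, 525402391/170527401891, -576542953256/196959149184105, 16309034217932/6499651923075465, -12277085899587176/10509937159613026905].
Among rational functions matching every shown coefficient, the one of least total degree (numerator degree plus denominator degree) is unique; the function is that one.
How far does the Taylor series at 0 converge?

The radius of convergence is (1/3)*sqrt(33).

No rational of total degree below 4 reproduces all 8 coefficients; solving the [0/4] Pade equations on them gives f(γ) = 17/(15*(γ + 7/3)**2*(γ**2 + 10*γ/9 + 11/3)), whose expansion matches every shown term.
Denominator factor (γ + 7/3)^2: pole of order 2 at -7/3, modulus 7/3.
Denominator factor (γ**2 + 10*γ/9 + 11/3): discriminant -1088/81, complex-conjugate roots (-5/9) + ((4/9)*sqrt(17))*i and (-5/9) - ((4/9)*sqrt(17))*i; poles of order 1, moduli (1/3)*sqrt(33) and (1/3)*sqrt(33).
The radius of convergence is the smallest modulus among the singular points: (1/3)*sqrt(33).


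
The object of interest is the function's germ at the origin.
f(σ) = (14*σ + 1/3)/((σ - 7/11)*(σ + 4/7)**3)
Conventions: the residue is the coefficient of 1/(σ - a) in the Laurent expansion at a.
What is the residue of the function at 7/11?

The residue is 12658415/2413071.

At the order-1 pole 7/11 set g(σ) = (σ - (7/11))*f(σ) = (14*σ + 1/3)/(σ + 4/7)**3.
Simple pole: residue = g(a) at a = 7/11, which is 12658415/2413071.


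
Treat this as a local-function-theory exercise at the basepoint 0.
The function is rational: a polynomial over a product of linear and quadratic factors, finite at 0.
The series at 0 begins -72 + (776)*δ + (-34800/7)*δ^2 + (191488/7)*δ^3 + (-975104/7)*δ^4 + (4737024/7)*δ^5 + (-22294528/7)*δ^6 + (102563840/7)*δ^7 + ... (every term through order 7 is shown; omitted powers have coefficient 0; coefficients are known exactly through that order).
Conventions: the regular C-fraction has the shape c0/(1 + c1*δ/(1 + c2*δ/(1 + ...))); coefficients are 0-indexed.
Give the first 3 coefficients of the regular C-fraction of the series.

Taylor coefficients (read off): a_0 = -72, a_1 = 776, a_2 = -34800/7.
c0 = a_0 = -72. Peel one level at a time: if S = 1 + c*δ/S' with S'(0) = 1, then c is the δ-coefficient of S and S' = c*δ/(S - 1).
S_1 = c0/f = 1 + (97/9)*δ + (26713/567)*δ^2 + ...; c1 = 97/9.
S_2 = c1*δ/(S_1 - 1) = 1 + (-26713/6111)*δ + ...; c2 = -26713/6111.

The regular C-fraction coefficients are [-72, 97/9, -26713/6111].


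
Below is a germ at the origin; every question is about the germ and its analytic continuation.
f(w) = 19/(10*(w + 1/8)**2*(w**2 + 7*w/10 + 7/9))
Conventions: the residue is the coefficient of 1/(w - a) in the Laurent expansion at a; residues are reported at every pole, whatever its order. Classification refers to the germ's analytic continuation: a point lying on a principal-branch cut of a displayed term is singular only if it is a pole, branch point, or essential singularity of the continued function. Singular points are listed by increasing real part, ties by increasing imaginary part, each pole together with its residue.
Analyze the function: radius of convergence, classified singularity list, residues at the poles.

Radius of convergence at 0: 1/8.
At (-7/20) - ((1/60)*sqrt(2359))*i: a pole of order 1; residue (186624/217531) - ((15045696/513155629)*sqrt(2359))*i.
At (-7/20) + ((1/60)*sqrt(2359))*i: a pole of order 1; residue (186624/217531) + ((15045696/513155629)*sqrt(2359))*i.
At -1/8: a pole of order 2; residue -373248/217531.
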